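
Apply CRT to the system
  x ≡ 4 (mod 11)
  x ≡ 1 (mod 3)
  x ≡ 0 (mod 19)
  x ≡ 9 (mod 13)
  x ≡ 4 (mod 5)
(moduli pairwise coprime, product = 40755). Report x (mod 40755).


Product of moduli M = 11 · 3 · 19 · 13 · 5 = 40755.
Merge one congruence at a time:
  Start: x ≡ 4 (mod 11).
  Combine with x ≡ 1 (mod 3); new modulus lcm = 33.
    Write x = 4 + 11·t and substitute into x ≡ 1 (mod 3): 11·t ≡ 1 − 4 = -3 (mod 3).
    Reduce coefficients mod 3: 2·t ≡ 0 (mod 3).
    The inverse of 2 mod 3 is 2 (since 2·2 = 4 = 1·3 + 1), so t ≡ 2·0 = 0 ≡ 0 (mod 3).
    Then x = 4 + 11·0 = 4, valid modulo lcm(11, 3) = 33: x ≡ 4 (mod 33).
  Combine with x ≡ 0 (mod 19); new modulus lcm = 627.
    Write x = 4 + 33·t and substitute into x ≡ 0 (mod 19): 33·t ≡ 0 − 4 = -4 (mod 19).
    Reduce coefficients mod 19: 14·t ≡ 15 (mod 19).
    The inverse of 14 mod 19 is 15 (since 14·15 = 210 = 11·19 + 1), so t ≡ 15·15 = 225 ≡ 16 (mod 19).
    Then x = 4 + 33·16 = 532, valid modulo lcm(33, 19) = 627: x ≡ 532 (mod 627).
  Combine with x ≡ 9 (mod 13); new modulus lcm = 8151.
    Write x = 532 + 627·t and substitute into x ≡ 9 (mod 13): 627·t ≡ 9 − 532 = -523 (mod 13).
    Reduce coefficients mod 13: 3·t ≡ 10 (mod 13).
    The inverse of 3 mod 13 is 9 (since 3·9 = 27 = 2·13 + 1), so t ≡ 9·10 = 90 ≡ 12 (mod 13).
    Then x = 532 + 627·12 = 8056, valid modulo lcm(627, 13) = 8151: x ≡ 8056 (mod 8151).
  Combine with x ≡ 4 (mod 5); new modulus lcm = 40755.
    Write x = 8056 + 8151·t and substitute into x ≡ 4 (mod 5): 8151·t ≡ 4 − 8056 = -8052 (mod 5).
    Reduce coefficients mod 5: 1·t ≡ 3 (mod 5).
    So t ≡ 3 (mod 5).
    Then x = 8056 + 8151·3 = 32509, valid modulo lcm(8151, 5) = 40755: x ≡ 32509 (mod 40755).
Verify against each original: 32509 mod 11 = 4, 32509 mod 3 = 1, 32509 mod 19 = 0, 32509 mod 13 = 9, 32509 mod 5 = 4.

x ≡ 32509 (mod 40755).


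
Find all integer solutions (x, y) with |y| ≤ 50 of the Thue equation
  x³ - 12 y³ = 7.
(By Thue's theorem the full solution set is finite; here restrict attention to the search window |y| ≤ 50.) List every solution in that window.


The equation is x³ - 12y³ = 7. For fixed y, x³ = 12·y³ + 7, so a solution requires the RHS to be a perfect cube.
Strategy: iterate y from -50 to 50, compute RHS = 12·y³ + 7, and check whether it is a (positive or negative) perfect cube.
Check small values of y:
  y = 0: RHS = 7 is not a perfect cube.
  y = 1: RHS = 19 is not a perfect cube.
  y = -1: RHS = -5 is not a perfect cube.
  y = 2: RHS = 103 is not a perfect cube.
  y = -2: RHS = -89 is not a perfect cube.
  y = 3: RHS = 331 is not a perfect cube.
  y = -3: RHS = -317 is not a perfect cube.
Continuing the search up to |y| = 50 finds no solutions either.
No (x, y) in the scanned range satisfies the equation.

No integer solutions with |y| ≤ 50.


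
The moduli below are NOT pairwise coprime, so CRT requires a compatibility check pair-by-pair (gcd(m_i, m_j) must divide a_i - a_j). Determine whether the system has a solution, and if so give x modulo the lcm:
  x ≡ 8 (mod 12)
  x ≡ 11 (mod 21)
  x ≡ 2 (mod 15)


Moduli 12, 21, 15 are not pairwise coprime, so CRT works modulo lcm(m_i) when all pairwise compatibility conditions hold.
Pairwise compatibility: gcd(m_i, m_j) must divide a_i - a_j for every pair.
Merge one congruence at a time:
  Start: x ≡ 8 (mod 12).
  Combine with x ≡ 11 (mod 21): gcd(12, 21) = 3; 11 - 8 = 3, which IS divisible by 3, so compatible.
    Write x = 8 + 12·t and substitute into x ≡ 11 (mod 21): 12·t ≡ 11 − 8 = 3 (mod 21).
    Divide the congruence (and modulus) by g = 3: 4·t ≡ 1 (mod 7).
    The inverse of 4 mod 7 is 2 (since 4·2 = 8 = 1·7 + 1), so t ≡ 2·1 = 2 ≡ 2 (mod 7).
    Then x = 8 + 12·2 = 32, valid modulo lcm(12, 21) = 84: x ≡ 32 (mod 84).
  Combine with x ≡ 2 (mod 15): gcd(84, 15) = 3; 2 - 32 = -30, which IS divisible by 3, so compatible.
    Write x = 32 + 84·t and substitute into x ≡ 2 (mod 15): 84·t ≡ 2 − 32 = -30 (mod 15).
    Divide the congruence (and modulus) by g = 3: 28·t ≡ -10 (mod 5).
    Reduce coefficients mod 5: 3·t ≡ 0 (mod 5).
    The inverse of 3 mod 5 is 2 (since 3·2 = 6 = 1·5 + 1), so t ≡ 2·0 = 0 ≡ 0 (mod 5).
    Then x = 32 + 84·0 = 32, valid modulo lcm(84, 15) = 420: x ≡ 32 (mod 420).
Verify: 32 mod 12 = 8, 32 mod 21 = 11, 32 mod 15 = 2.

x ≡ 32 (mod 420).


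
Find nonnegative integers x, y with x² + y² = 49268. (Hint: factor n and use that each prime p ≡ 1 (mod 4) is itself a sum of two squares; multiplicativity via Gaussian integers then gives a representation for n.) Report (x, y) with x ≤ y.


Step 1: Factor n = 49268 = 2^2 · 109 · 113.
Step 2: Check the mod-4 condition on each prime factor: 2 = 2 (special); 109 ≡ 1 (mod 4), exponent 1; 113 ≡ 1 (mod 4), exponent 1.
All primes ≡ 3 (mod 4) appear to even exponent (or don't appear), so by the two-squares theorem n IS expressible as a sum of two squares.
Step 3: Build a representation. Group n = k² · m with k = 2 and m = 109 · 113 = 12317 (a product of primes ≡ 1 (mod 4)); a representation of m scales to one of n via (k·x)² + (k·y)² = k²(x² + y²). Each prime p ≡ 1 (mod 4) is itself a sum of two squares; find a² by testing p − a² for a perfect square:
  109: 109 − 1² = 108, 109 − 2² = 105, 109 − 3² = 100 = 10² ⇒ 109 = 3² + 10².
  113: 113 − 1² = 112, 113 − 2² = 109, 113 − 3² = 104, 113 − 4² = 97, 113 − 5² = 88, 113 − 6² = 77, 113 − 7² = 64 = 8² ⇒ 113 = 7² + 8².
  Combine using the Brahmagupta–Fibonacci identity (a² + b²)(c² + d²) = (ac − bd)² + (ad + bc)² = (ac + bd)² + (ad − bc)²:
  109 · 113 = 12317: from (3² + 10²)(7² + 8²), take (3·7 − 10·8, 3·8 + 10·7) = (21 − 80, 24 + 70) = (-59, 94); dropping signs (only squares matter) gives (59, 94); check 59² + 94² = 3481 + 8836 = 12317 ✓.
  Scale by k = 2: (2·59, 2·94) = (118, 188).
Step 4: Order so x ≤ y and verify: 118² + 188² = 13924 + 35344 = 49268 = n. ✓

n = 49268 = 118² + 188² (one valid representation with x ≤ y).


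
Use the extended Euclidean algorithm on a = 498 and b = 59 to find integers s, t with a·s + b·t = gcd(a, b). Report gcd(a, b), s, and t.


Euclidean algorithm on (498, 59) — divide until remainder is 0:
  498 = 8 · 59 + 26
  59 = 2 · 26 + 7
  26 = 3 · 7 + 5
  7 = 1 · 5 + 2
  5 = 2 · 2 + 1
  2 = 2 · 1 + 0
gcd(498, 59) = 1.
Track Bezout coefficients alongside the remainders: start with r₀ = 498 = a·1 + b·0 (s = 1, t = 0) and r₁ = 59 = a·0 + b·1 (s = 0, t = 1); each new remainder r_{k+1} = r_{k-1} − q_k·r_k inherits s_{k+1} = s_{k-1} − q_k·s_k, t_{k+1} = t_{k-1} − q_k·t_k, so r_k = a·s_k + b·t_k at every step:
  q = 8: r = 26, s = 1 − 8·0 = 1, t = 0 − 8·1 = -8  (check: 498·1 + 59·(-8) = 26)
  q = 2: r = 7, s = 0 − 2·1 = -2, t = 1 − 2·(-8) = 17  (check: 498·(-2) + 59·17 = 7)
  q = 3: r = 5, s = 1 − 3·(-2) = 7, t = -8 − 3·17 = -59  (check: 498·7 + 59·(-59) = 5)
  q = 1: r = 2, s = -2 − 1·7 = -9, t = 17 − 1·(-59) = 76  (check: 498·(-9) + 59·76 = 2)
  q = 2: r = 1, s = 7 − 2·(-9) = 25, t = -59 − 2·76 = -211  (check: 498·25 + 59·(-211) = 1)
The row with r = 1 (the gcd) gives the Bezout coefficients s = 25, t = -211.
Result: 498 · (25) + 59 · (-211) = 1.

gcd(498, 59) = 1; s = 25, t = -211 (check: 498·25 + 59·(-211) = 1).


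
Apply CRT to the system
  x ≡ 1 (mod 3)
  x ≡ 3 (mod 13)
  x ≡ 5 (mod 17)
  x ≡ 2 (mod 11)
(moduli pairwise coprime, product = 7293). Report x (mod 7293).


Product of moduli M = 3 · 13 · 17 · 11 = 7293.
Merge one congruence at a time:
  Start: x ≡ 1 (mod 3).
  Combine with x ≡ 3 (mod 13); new modulus lcm = 39.
    Write x = 1 + 3·t and substitute into x ≡ 3 (mod 13): 3·t ≡ 3 − 1 = 2 (mod 13).
    The inverse of 3 mod 13 is 9 (since 3·9 = 27 = 2·13 + 1), so t ≡ 9·2 = 18 ≡ 5 (mod 13).
    Then x = 1 + 3·5 = 16, valid modulo lcm(3, 13) = 39: x ≡ 16 (mod 39).
  Combine with x ≡ 5 (mod 17); new modulus lcm = 663.
    Write x = 16 + 39·t and substitute into x ≡ 5 (mod 17): 39·t ≡ 5 − 16 = -11 (mod 17).
    Reduce coefficients mod 17: 5·t ≡ 6 (mod 17).
    The inverse of 5 mod 17 is 7 (since 5·7 = 35 = 2·17 + 1), so t ≡ 7·6 = 42 ≡ 8 (mod 17).
    Then x = 16 + 39·8 = 328, valid modulo lcm(39, 17) = 663: x ≡ 328 (mod 663).
  Combine with x ≡ 2 (mod 11); new modulus lcm = 7293.
    Write x = 328 + 663·t and substitute into x ≡ 2 (mod 11): 663·t ≡ 2 − 328 = -326 (mod 11).
    Reduce coefficients mod 11: 3·t ≡ 4 (mod 11).
    The inverse of 3 mod 11 is 4 (since 3·4 = 12 = 1·11 + 1), so t ≡ 4·4 = 16 ≡ 5 (mod 11).
    Then x = 328 + 663·5 = 3643, valid modulo lcm(663, 11) = 7293: x ≡ 3643 (mod 7293).
Verify against each original: 3643 mod 3 = 1, 3643 mod 13 = 3, 3643 mod 17 = 5, 3643 mod 11 = 2.

x ≡ 3643 (mod 7293).


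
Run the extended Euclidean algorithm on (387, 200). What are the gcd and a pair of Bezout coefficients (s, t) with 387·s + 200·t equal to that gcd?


Euclidean algorithm on (387, 200) — divide until remainder is 0:
  387 = 1 · 200 + 187
  200 = 1 · 187 + 13
  187 = 14 · 13 + 5
  13 = 2 · 5 + 3
  5 = 1 · 3 + 2
  3 = 1 · 2 + 1
  2 = 2 · 1 + 0
gcd(387, 200) = 1.
Track Bezout coefficients alongside the remainders: start with r₀ = 387 = a·1 + b·0 (s = 1, t = 0) and r₁ = 200 = a·0 + b·1 (s = 0, t = 1); each new remainder r_{k+1} = r_{k-1} − q_k·r_k inherits s_{k+1} = s_{k-1} − q_k·s_k, t_{k+1} = t_{k-1} − q_k·t_k, so r_k = a·s_k + b·t_k at every step:
  q = 1: r = 187, s = 1 − 1·0 = 1, t = 0 − 1·1 = -1  (check: 387·1 + 200·(-1) = 187)
  q = 1: r = 13, s = 0 − 1·1 = -1, t = 1 − 1·(-1) = 2  (check: 387·(-1) + 200·2 = 13)
  q = 14: r = 5, s = 1 − 14·(-1) = 15, t = -1 − 14·2 = -29  (check: 387·15 + 200·(-29) = 5)
  q = 2: r = 3, s = -1 − 2·15 = -31, t = 2 − 2·(-29) = 60  (check: 387·(-31) + 200·60 = 3)
  q = 1: r = 2, s = 15 − 1·(-31) = 46, t = -29 − 1·60 = -89  (check: 387·46 + 200·(-89) = 2)
  q = 1: r = 1, s = -31 − 1·46 = -77, t = 60 − 1·(-89) = 149  (check: 387·(-77) + 200·149 = 1)
The row with r = 1 (the gcd) gives the Bezout coefficients s = -77, t = 149.
Result: 387 · (-77) + 200 · (149) = 1.

gcd(387, 200) = 1; s = -77, t = 149 (check: 387·(-77) + 200·149 = 1).


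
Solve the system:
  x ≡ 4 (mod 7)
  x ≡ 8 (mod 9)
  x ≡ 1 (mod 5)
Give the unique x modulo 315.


Moduli 7, 9, 5 are pairwise coprime; by CRT there is a unique solution modulo M = 7 · 9 · 5 = 315.
Solve pairwise, accumulating the modulus:
  Start with x ≡ 4 (mod 7).
  Combine with x ≡ 8 (mod 9): since gcd(7, 9) = 1, we get a unique residue mod 63.
    Write x = 4 + 7·t and substitute into x ≡ 8 (mod 9): 7·t ≡ 8 − 4 = 4 (mod 9).
    The inverse of 7 mod 9 is 4 (since 7·4 = 28 = 3·9 + 1), so t ≡ 4·4 = 16 ≡ 7 (mod 9).
    Then x = 4 + 7·7 = 53, valid modulo lcm(7, 9) = 63: x ≡ 53 (mod 63).
  Combine with x ≡ 1 (mod 5): since gcd(63, 5) = 1, we get a unique residue mod 315.
    Write x = 53 + 63·t and substitute into x ≡ 1 (mod 5): 63·t ≡ 1 − 53 = -52 (mod 5).
    Reduce coefficients mod 5: 3·t ≡ 3 (mod 5).
    The inverse of 3 mod 5 is 2 (since 3·2 = 6 = 1·5 + 1), so t ≡ 2·3 = 6 ≡ 1 (mod 5).
    Then x = 53 + 63·1 = 116, valid modulo lcm(63, 5) = 315: x ≡ 116 (mod 315).
Verify: 116 mod 7 = 4 ✓, 116 mod 9 = 8 ✓, 116 mod 5 = 1 ✓.

x ≡ 116 (mod 315).


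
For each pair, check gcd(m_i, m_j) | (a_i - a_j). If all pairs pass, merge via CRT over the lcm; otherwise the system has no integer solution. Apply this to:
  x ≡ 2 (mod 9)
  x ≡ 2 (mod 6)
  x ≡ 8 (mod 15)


Moduli 9, 6, 15 are not pairwise coprime, so CRT works modulo lcm(m_i) when all pairwise compatibility conditions hold.
Pairwise compatibility: gcd(m_i, m_j) must divide a_i - a_j for every pair.
Merge one congruence at a time:
  Start: x ≡ 2 (mod 9).
  Combine with x ≡ 2 (mod 6): gcd(9, 6) = 3; 2 - 2 = 0, which IS divisible by 3, so compatible.
    Write x = 2 + 9·t and substitute into x ≡ 2 (mod 6): 9·t ≡ 2 − 2 = 0 (mod 6).
    Divide the congruence (and modulus) by g = 3: 3·t ≡ 0 (mod 2).
    Reduce coefficients mod 2: 1·t ≡ 0 (mod 2).
    So t ≡ 0 (mod 2).
    Then x = 2 + 9·0 = 2, valid modulo lcm(9, 6) = 18: x ≡ 2 (mod 18).
  Combine with x ≡ 8 (mod 15): gcd(18, 15) = 3; 8 - 2 = 6, which IS divisible by 3, so compatible.
    Write x = 2 + 18·t and substitute into x ≡ 8 (mod 15): 18·t ≡ 8 − 2 = 6 (mod 15).
    Divide the congruence (and modulus) by g = 3: 6·t ≡ 2 (mod 5).
    Reduce coefficients mod 5: 1·t ≡ 2 (mod 5).
    So t ≡ 2 (mod 5).
    Then x = 2 + 18·2 = 38, valid modulo lcm(18, 15) = 90: x ≡ 38 (mod 90).
Verify: 38 mod 9 = 2, 38 mod 6 = 2, 38 mod 15 = 8.

x ≡ 38 (mod 90).


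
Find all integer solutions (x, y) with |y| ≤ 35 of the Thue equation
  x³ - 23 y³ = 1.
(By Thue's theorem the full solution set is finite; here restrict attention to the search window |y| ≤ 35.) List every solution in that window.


The equation is x³ - 23y³ = 1. For fixed y, x³ = 23·y³ + 1, so a solution requires the RHS to be a perfect cube.
Strategy: iterate y from -35 to 35, compute RHS = 23·y³ + 1, and check whether it is a (positive or negative) perfect cube.
Check small values of y:
  y = 0: RHS = 1 = (1)³ ⇒ x = 1 works.
  y = 1: RHS = 24 is not a perfect cube.
  y = -1: RHS = -22 is not a perfect cube.
  y = 2: RHS = 185 is not a perfect cube.
  y = -2: RHS = -183 is not a perfect cube.
  y = 3: RHS = 622 is not a perfect cube.
  y = -3: RHS = -620 is not a perfect cube.
Continuing the search up to |y| = 35 finds no further solutions beyond those listed.
Collected solutions: (1, 0).

Solutions (with |y| ≤ 35): (1, 0).


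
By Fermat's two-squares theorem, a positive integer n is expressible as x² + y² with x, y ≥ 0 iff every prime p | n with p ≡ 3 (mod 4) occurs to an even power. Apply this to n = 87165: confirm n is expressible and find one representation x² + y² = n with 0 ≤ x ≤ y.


Step 1: Factor n = 87165 = 3^2 · 5 · 13 · 149.
Step 2: Check the mod-4 condition on each prime factor: 3 ≡ 3 (mod 4), exponent 2 (must be even); 5 ≡ 1 (mod 4), exponent 1; 13 ≡ 1 (mod 4), exponent 1; 149 ≡ 1 (mod 4), exponent 1.
All primes ≡ 3 (mod 4) appear to even exponent (or don't appear), so by the two-squares theorem n IS expressible as a sum of two squares.
Step 3: Build a representation. Group n = k² · m with k = 3 and m = 5 · 13 · 149 = 9685 (a product of primes ≡ 1 (mod 4)); a representation of m scales to one of n via (k·x)² + (k·y)² = k²(x² + y²). Each prime p ≡ 1 (mod 4) is itself a sum of two squares; find a² by testing p − a² for a perfect square:
  5: 5 − 1² = 4 = 2² ⇒ 5 = 1² + 2².
  13: 13 − 1² = 12, 13 − 2² = 9 = 3² ⇒ 13 = 2² + 3².
  149: 149 − 1² = 148, 149 − 2² = 145, 149 − 3² = 140, 149 − 4² = 133, 149 − 5² = 124, 149 − 6² = 113, 149 − 7² = 100 = 10² ⇒ 149 = 7² + 10².
  Combine using the Brahmagupta–Fibonacci identity (a² + b²)(c² + d²) = (ac − bd)² + (ad + bc)² = (ac + bd)² + (ad − bc)²:
  5 · 13 = 65: from (1² + 2²)(2² + 3²), take (1·2 − 2·3, 1·3 + 2·2) = (2 − 6, 3 + 4) = (-4, 7); dropping signs (only squares matter) gives (4, 7); check 4² + 7² = 16 + 49 = 65 ✓.
  65 · 149 = 9685: from (4² + 7²)(7² + 10²), take (4·7 − 7·10, 4·10 + 7·7) = (28 − 70, 40 + 49) = (-42, 89); dropping signs (only squares matter) gives (42, 89); check 42² + 89² = 1764 + 7921 = 9685 ✓.
  Scale by k = 3: (3·42, 3·89) = (126, 267).
Step 4: Order so x ≤ y and verify: 126² + 267² = 15876 + 71289 = 87165 = n. ✓

n = 87165 = 126² + 267² (one valid representation with x ≤ y).


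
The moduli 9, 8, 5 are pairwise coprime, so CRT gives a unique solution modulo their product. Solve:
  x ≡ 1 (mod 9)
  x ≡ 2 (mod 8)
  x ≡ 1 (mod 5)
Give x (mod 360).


Moduli 9, 8, 5 are pairwise coprime; by CRT there is a unique solution modulo M = 9 · 8 · 5 = 360.
Solve pairwise, accumulating the modulus:
  Start with x ≡ 1 (mod 9).
  Combine with x ≡ 2 (mod 8): since gcd(9, 8) = 1, we get a unique residue mod 72.
    Write x = 1 + 9·t and substitute into x ≡ 2 (mod 8): 9·t ≡ 2 − 1 = 1 (mod 8).
    Reduce coefficients mod 8: 1·t ≡ 1 (mod 8).
    So t ≡ 1 (mod 8).
    Then x = 1 + 9·1 = 10, valid modulo lcm(9, 8) = 72: x ≡ 10 (mod 72).
  Combine with x ≡ 1 (mod 5): since gcd(72, 5) = 1, we get a unique residue mod 360.
    Write x = 10 + 72·t and substitute into x ≡ 1 (mod 5): 72·t ≡ 1 − 10 = -9 (mod 5).
    Reduce coefficients mod 5: 2·t ≡ 1 (mod 5).
    The inverse of 2 mod 5 is 3 (since 2·3 = 6 = 1·5 + 1), so t ≡ 3·1 = 3 ≡ 3 (mod 5).
    Then x = 10 + 72·3 = 226, valid modulo lcm(72, 5) = 360: x ≡ 226 (mod 360).
Verify: 226 mod 9 = 1 ✓, 226 mod 8 = 2 ✓, 226 mod 5 = 1 ✓.

x ≡ 226 (mod 360).


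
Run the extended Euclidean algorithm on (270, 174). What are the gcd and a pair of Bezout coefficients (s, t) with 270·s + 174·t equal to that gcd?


Euclidean algorithm on (270, 174) — divide until remainder is 0:
  270 = 1 · 174 + 96
  174 = 1 · 96 + 78
  96 = 1 · 78 + 18
  78 = 4 · 18 + 6
  18 = 3 · 6 + 0
gcd(270, 174) = 6.
Track Bezout coefficients alongside the remainders: start with r₀ = 270 = a·1 + b·0 (s = 1, t = 0) and r₁ = 174 = a·0 + b·1 (s = 0, t = 1); each new remainder r_{k+1} = r_{k-1} − q_k·r_k inherits s_{k+1} = s_{k-1} − q_k·s_k, t_{k+1} = t_{k-1} − q_k·t_k, so r_k = a·s_k + b·t_k at every step:
  q = 1: r = 96, s = 1 − 1·0 = 1, t = 0 − 1·1 = -1  (check: 270·1 + 174·(-1) = 96)
  q = 1: r = 78, s = 0 − 1·1 = -1, t = 1 − 1·(-1) = 2  (check: 270·(-1) + 174·2 = 78)
  q = 1: r = 18, s = 1 − 1·(-1) = 2, t = -1 − 1·2 = -3  (check: 270·2 + 174·(-3) = 18)
  q = 4: r = 6, s = -1 − 4·2 = -9, t = 2 − 4·(-3) = 14  (check: 270·(-9) + 174·14 = 6)
The row with r = 6 (the gcd) gives the Bezout coefficients s = -9, t = 14.
Result: 270 · (-9) + 174 · (14) = 6.

gcd(270, 174) = 6; s = -9, t = 14 (check: 270·(-9) + 174·14 = 6).


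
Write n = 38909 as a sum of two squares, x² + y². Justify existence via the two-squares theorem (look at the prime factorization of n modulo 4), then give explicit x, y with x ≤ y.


Step 1: Factor n = 38909 = 13 · 41 · 73.
Step 2: Check the mod-4 condition on each prime factor: 13 ≡ 1 (mod 4), exponent 1; 41 ≡ 1 (mod 4), exponent 1; 73 ≡ 1 (mod 4), exponent 1.
All primes ≡ 3 (mod 4) appear to even exponent (or don't appear), so by the two-squares theorem n IS expressible as a sum of two squares.
Step 3: Build a representation. Here n = 13 · 41 · 73 is a product of primes ≡ 1 (mod 4). Each prime p ≡ 1 (mod 4) is itself a sum of two squares; find a² by testing p − a² for a perfect square:
  13: 13 − 1² = 12, 13 − 2² = 9 = 3² ⇒ 13 = 2² + 3².
  41: 41 − 1² = 40, 41 − 2² = 37, 41 − 3² = 32, 41 − 4² = 25 = 5² ⇒ 41 = 4² + 5².
  73: 73 − 1² = 72, 73 − 2² = 69, 73 − 3² = 64 = 8² ⇒ 73 = 3² + 8².
  Combine using the Brahmagupta–Fibonacci identity (a² + b²)(c² + d²) = (ac − bd)² + (ad + bc)² = (ac + bd)² + (ad − bc)²:
  13 · 41 = 533: from (2² + 3²)(4² + 5²), take (2·4 − 3·5, 2·5 + 3·4) = (8 − 15, 10 + 12) = (-7, 22); dropping signs (only squares matter) gives (7, 22); check 7² + 22² = 49 + 484 = 533 ✓.
  533 · 73 = 38909: from (7² + 22²)(3² + 8²), take (7·3 − 22·8, 7·8 + 22·3) = (21 − 176, 56 + 66) = (-155, 122); dropping signs (only squares matter) gives (155, 122); check 155² + 122² = 24025 + 14884 = 38909 ✓.
Step 4: Order so x ≤ y and verify: 122² + 155² = 14884 + 24025 = 38909 = n. ✓

n = 38909 = 122² + 155² (one valid representation with x ≤ y).


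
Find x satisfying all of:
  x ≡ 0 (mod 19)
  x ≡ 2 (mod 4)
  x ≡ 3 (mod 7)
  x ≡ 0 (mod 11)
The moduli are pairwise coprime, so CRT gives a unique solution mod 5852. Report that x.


Product of moduli M = 19 · 4 · 7 · 11 = 5852.
Merge one congruence at a time:
  Start: x ≡ 0 (mod 19).
  Combine with x ≡ 2 (mod 4); new modulus lcm = 76.
    Write x = 0 + 19·t and substitute into x ≡ 2 (mod 4): 19·t ≡ 2 − 0 = 2 (mod 4).
    Reduce coefficients mod 4: 3·t ≡ 2 (mod 4).
    The inverse of 3 mod 4 is 3 (since 3·3 = 9 = 2·4 + 1), so t ≡ 3·2 = 6 ≡ 2 (mod 4).
    Then x = 0 + 19·2 = 38, valid modulo lcm(19, 4) = 76: x ≡ 38 (mod 76).
  Combine with x ≡ 3 (mod 7); new modulus lcm = 532.
    Write x = 38 + 76·t and substitute into x ≡ 3 (mod 7): 76·t ≡ 3 − 38 = -35 (mod 7).
    Reduce coefficients mod 7: 6·t ≡ 0 (mod 7).
    The inverse of 6 mod 7 is 6 (since 6·6 = 36 = 5·7 + 1), so t ≡ 6·0 = 0 ≡ 0 (mod 7).
    Then x = 38 + 76·0 = 38, valid modulo lcm(76, 7) = 532: x ≡ 38 (mod 532).
  Combine with x ≡ 0 (mod 11); new modulus lcm = 5852.
    Write x = 38 + 532·t and substitute into x ≡ 0 (mod 11): 532·t ≡ 0 − 38 = -38 (mod 11).
    Reduce coefficients mod 11: 4·t ≡ 6 (mod 11).
    The inverse of 4 mod 11 is 3 (since 4·3 = 12 = 1·11 + 1), so t ≡ 3·6 = 18 ≡ 7 (mod 11).
    Then x = 38 + 532·7 = 3762, valid modulo lcm(532, 11) = 5852: x ≡ 3762 (mod 5852).
Verify against each original: 3762 mod 19 = 0, 3762 mod 4 = 2, 3762 mod 7 = 3, 3762 mod 11 = 0.

x ≡ 3762 (mod 5852).


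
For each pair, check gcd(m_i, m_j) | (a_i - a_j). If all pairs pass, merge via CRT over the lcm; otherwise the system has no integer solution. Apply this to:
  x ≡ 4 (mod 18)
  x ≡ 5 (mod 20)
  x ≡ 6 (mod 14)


Moduli 18, 20, 14 are not pairwise coprime, so CRT works modulo lcm(m_i) when all pairwise compatibility conditions hold.
Pairwise compatibility: gcd(m_i, m_j) must divide a_i - a_j for every pair.
Merge one congruence at a time:
  Start: x ≡ 4 (mod 18).
  Combine with x ≡ 5 (mod 20): gcd(18, 20) = 2, and 5 - 4 = 1 is NOT divisible by 2.
    ⇒ system is inconsistent (no integer solution).

No solution (the system is inconsistent).


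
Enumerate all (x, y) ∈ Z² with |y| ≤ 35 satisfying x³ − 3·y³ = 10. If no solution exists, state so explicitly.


The equation is x³ - 3y³ = 10. For fixed y, x³ = 3·y³ + 10, so a solution requires the RHS to be a perfect cube.
Strategy: iterate y from -35 to 35, compute RHS = 3·y³ + 10, and check whether it is a (positive or negative) perfect cube.
Check small values of y:
  y = 0: RHS = 10 is not a perfect cube.
  y = 1: RHS = 13 is not a perfect cube.
  y = -1: RHS = 7 is not a perfect cube.
  y = 2: RHS = 34 is not a perfect cube.
  y = -2: RHS = -14 is not a perfect cube.
  y = 3: RHS = 91 is not a perfect cube.
  y = -3: RHS = -71 is not a perfect cube.
Continuing, at y = 9: RHS = 2197 = (13)³ ⇒ x = 13 works.
Searching the remaining y in |y| ≤ 35 finds no further solutions.
Collected solutions: (13, 9).

Solutions (with |y| ≤ 35): (13, 9).


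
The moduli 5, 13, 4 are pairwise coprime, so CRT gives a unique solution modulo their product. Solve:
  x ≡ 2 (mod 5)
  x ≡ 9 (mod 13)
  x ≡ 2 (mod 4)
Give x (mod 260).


Moduli 5, 13, 4 are pairwise coprime; by CRT there is a unique solution modulo M = 5 · 13 · 4 = 260.
Solve pairwise, accumulating the modulus:
  Start with x ≡ 2 (mod 5).
  Combine with x ≡ 9 (mod 13): since gcd(5, 13) = 1, we get a unique residue mod 65.
    Write x = 2 + 5·t and substitute into x ≡ 9 (mod 13): 5·t ≡ 9 − 2 = 7 (mod 13).
    The inverse of 5 mod 13 is 8 (since 5·8 = 40 = 3·13 + 1), so t ≡ 8·7 = 56 ≡ 4 (mod 13).
    Then x = 2 + 5·4 = 22, valid modulo lcm(5, 13) = 65: x ≡ 22 (mod 65).
  Combine with x ≡ 2 (mod 4): since gcd(65, 4) = 1, we get a unique residue mod 260.
    Write x = 22 + 65·t and substitute into x ≡ 2 (mod 4): 65·t ≡ 2 − 22 = -20 (mod 4).
    Reduce coefficients mod 4: 1·t ≡ 0 (mod 4).
    So t ≡ 0 (mod 4).
    Then x = 22 + 65·0 = 22, valid modulo lcm(65, 4) = 260: x ≡ 22 (mod 260).
Verify: 22 mod 5 = 2 ✓, 22 mod 13 = 9 ✓, 22 mod 4 = 2 ✓.

x ≡ 22 (mod 260).


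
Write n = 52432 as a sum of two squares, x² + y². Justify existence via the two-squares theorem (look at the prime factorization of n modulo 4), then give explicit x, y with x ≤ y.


Step 1: Factor n = 52432 = 2^4 · 29 · 113.
Step 2: Check the mod-4 condition on each prime factor: 2 = 2 (special); 29 ≡ 1 (mod 4), exponent 1; 113 ≡ 1 (mod 4), exponent 1.
All primes ≡ 3 (mod 4) appear to even exponent (or don't appear), so by the two-squares theorem n IS expressible as a sum of two squares.
Step 3: Build a representation. Group n = k² · m with k = 4 and m = 29 · 113 = 3277 (a product of primes ≡ 1 (mod 4)); a representation of m scales to one of n via (k·x)² + (k·y)² = k²(x² + y²). Each prime p ≡ 1 (mod 4) is itself a sum of two squares; find a² by testing p − a² for a perfect square:
  29: 29 − 1² = 28, 29 − 2² = 25 = 5² ⇒ 29 = 2² + 5².
  113: 113 − 1² = 112, 113 − 2² = 109, 113 − 3² = 104, 113 − 4² = 97, 113 − 5² = 88, 113 − 6² = 77, 113 − 7² = 64 = 8² ⇒ 113 = 7² + 8².
  Combine using the Brahmagupta–Fibonacci identity (a² + b²)(c² + d²) = (ac − bd)² + (ad + bc)² = (ac + bd)² + (ad − bc)²:
  29 · 113 = 3277: from (2² + 5²)(7² + 8²), take (2·7 − 5·8, 2·8 + 5·7) = (14 − 40, 16 + 35) = (-26, 51); dropping signs (only squares matter) gives (26, 51); check 26² + 51² = 676 + 2601 = 3277 ✓.
  Scale by k = 4: (4·26, 4·51) = (104, 204).
Step 4: Order so x ≤ y and verify: 104² + 204² = 10816 + 41616 = 52432 = n. ✓

n = 52432 = 104² + 204² (one valid representation with x ≤ y).


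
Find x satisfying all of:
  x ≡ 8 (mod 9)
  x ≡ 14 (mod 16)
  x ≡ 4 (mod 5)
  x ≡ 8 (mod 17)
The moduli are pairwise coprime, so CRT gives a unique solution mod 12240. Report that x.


Product of moduli M = 9 · 16 · 5 · 17 = 12240.
Merge one congruence at a time:
  Start: x ≡ 8 (mod 9).
  Combine with x ≡ 14 (mod 16); new modulus lcm = 144.
    Write x = 8 + 9·t and substitute into x ≡ 14 (mod 16): 9·t ≡ 14 − 8 = 6 (mod 16).
    The inverse of 9 mod 16 is 9 (since 9·9 = 81 = 5·16 + 1), so t ≡ 9·6 = 54 ≡ 6 (mod 16).
    Then x = 8 + 9·6 = 62, valid modulo lcm(9, 16) = 144: x ≡ 62 (mod 144).
  Combine with x ≡ 4 (mod 5); new modulus lcm = 720.
    Write x = 62 + 144·t and substitute into x ≡ 4 (mod 5): 144·t ≡ 4 − 62 = -58 (mod 5).
    Reduce coefficients mod 5: 4·t ≡ 2 (mod 5).
    The inverse of 4 mod 5 is 4 (since 4·4 = 16 = 3·5 + 1), so t ≡ 4·2 = 8 ≡ 3 (mod 5).
    Then x = 62 + 144·3 = 494, valid modulo lcm(144, 5) = 720: x ≡ 494 (mod 720).
  Combine with x ≡ 8 (mod 17); new modulus lcm = 12240.
    Write x = 494 + 720·t and substitute into x ≡ 8 (mod 17): 720·t ≡ 8 − 494 = -486 (mod 17).
    Reduce coefficients mod 17: 6·t ≡ 7 (mod 17).
    The inverse of 6 mod 17 is 3 (since 6·3 = 18 = 1·17 + 1), so t ≡ 3·7 = 21 ≡ 4 (mod 17).
    Then x = 494 + 720·4 = 3374, valid modulo lcm(720, 17) = 12240: x ≡ 3374 (mod 12240).
Verify against each original: 3374 mod 9 = 8, 3374 mod 16 = 14, 3374 mod 5 = 4, 3374 mod 17 = 8.

x ≡ 3374 (mod 12240).


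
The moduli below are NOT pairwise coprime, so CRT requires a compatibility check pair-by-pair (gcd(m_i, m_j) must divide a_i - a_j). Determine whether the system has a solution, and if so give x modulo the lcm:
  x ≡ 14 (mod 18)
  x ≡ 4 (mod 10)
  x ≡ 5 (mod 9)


Moduli 18, 10, 9 are not pairwise coprime, so CRT works modulo lcm(m_i) when all pairwise compatibility conditions hold.
Pairwise compatibility: gcd(m_i, m_j) must divide a_i - a_j for every pair.
Merge one congruence at a time:
  Start: x ≡ 14 (mod 18).
  Combine with x ≡ 4 (mod 10): gcd(18, 10) = 2; 4 - 14 = -10, which IS divisible by 2, so compatible.
    Write x = 14 + 18·t and substitute into x ≡ 4 (mod 10): 18·t ≡ 4 − 14 = -10 (mod 10).
    Divide the congruence (and modulus) by g = 2: 9·t ≡ -5 (mod 5).
    Reduce coefficients mod 5: 4·t ≡ 0 (mod 5).
    The inverse of 4 mod 5 is 4 (since 4·4 = 16 = 3·5 + 1), so t ≡ 4·0 = 0 ≡ 0 (mod 5).
    Then x = 14 + 18·0 = 14, valid modulo lcm(18, 10) = 90: x ≡ 14 (mod 90).
  Combine with x ≡ 5 (mod 9): gcd(90, 9) = 9; 5 - 14 = -9, which IS divisible by 9, so compatible.
    Write x = 14 + 90·t and substitute into x ≡ 5 (mod 9): 90·t ≡ 5 − 14 = -9 (mod 9).
    Divide the congruence (and modulus) by g = 9: 10·t ≡ -1 (mod 1).
    Modulo 1 every t works; take t = 0.
    Then x = 14 + 90·0 = 14, valid modulo lcm(90, 9) = 90: x ≡ 14 (mod 90).
Verify: 14 mod 18 = 14, 14 mod 10 = 4, 14 mod 9 = 5.

x ≡ 14 (mod 90).


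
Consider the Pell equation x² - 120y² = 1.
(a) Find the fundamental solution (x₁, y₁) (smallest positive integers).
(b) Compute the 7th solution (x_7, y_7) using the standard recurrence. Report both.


Step 1: Find the fundamental solution (x₁, y₁) of x² - 120y² = 1.
  Expand √120 as a continued fraction. a₀ = ⌊√120⌋ = 10; iterate m_{k+1} = d_k·a_k − m_k, d_{k+1} = (120 − m_{k+1}²)/d_k, a_{k+1} = ⌊(a₀ + m_{k+1})/d_{k+1}⌋ (starting m₀ = 0, d₀ = 1), with convergents p_k = a_k·p_{k-1} + p_{k-2}, q_k = a_k·q_{k-1} + q_{k-2} (p₋₁ = 1, q₋₁ = 0):
  k = 0: a₀ = 10; p₀/q₀ = 10/1; p₀² − 120·q₀² = 100 − 120 = -20.
  k = 1: m = 10, d = 20, a = ⌊(10 + 10)/20⌋ = 1; p/q = (1·10 + 1)/(1·1 + 0) = 11/1; p² − 120·q² = 121 − 120 = 1.
  The first convergent with p² − 120·q² = 1 gives the fundamental solution (x₁, y₁) = (11, 1).
Step 2: Apply the recurrence (x_{n+1}, y_{n+1}) = (x₁x_n + 120y₁y_n, x₁y_n + y₁x_n) repeatedly.
  From (x_1, y_1) = (11, 1): x_2 = 11·11 + 120·1·1 = 241; y_2 = 11·1 + 1·11 = 22.
  From (x_2, y_2) = (241, 22): x_3 = 11·241 + 120·1·22 = 5291; y_3 = 11·22 + 1·241 = 483.
  From (x_3, y_3) = (5291, 483): x_4 = 11·5291 + 120·1·483 = 116161; y_4 = 11·483 + 1·5291 = 10604.
  From (x_4, y_4) = (116161, 10604): x_5 = 11·116161 + 120·1·10604 = 2550251; y_5 = 11·10604 + 1·116161 = 232805.
  From (x_5, y_5) = (2550251, 232805): x_6 = 11·2550251 + 120·1·232805 = 55989361; y_6 = 11·232805 + 1·2550251 = 5111106.
  From (x_6, y_6) = (55989361, 5111106): x_7 = 11·55989361 + 120·1·5111106 = 1229215691; y_7 = 11·5111106 + 1·55989361 = 112211527.
Step 3: Verify x_7² - 120·y_7² = 1510971215000607481 - 1510971215000607480 = 1 (should be 1). ✓

(x_1, y_1) = (11, 1); (x_7, y_7) = (1229215691, 112211527).


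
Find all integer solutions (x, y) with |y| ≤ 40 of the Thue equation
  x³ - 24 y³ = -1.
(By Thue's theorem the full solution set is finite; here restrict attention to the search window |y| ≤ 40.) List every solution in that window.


The equation is x³ - 24y³ = -1. For fixed y, x³ = 24·y³ − 1, so a solution requires the RHS to be a perfect cube.
Strategy: iterate y from -40 to 40, compute RHS = 24·y³ − 1, and check whether it is a (positive or negative) perfect cube.
Check small values of y:
  y = 0: RHS = -1 = (-1)³ ⇒ x = -1 works.
  y = 1: RHS = 23 is not a perfect cube.
  y = -1: RHS = -25 is not a perfect cube.
  y = 2: RHS = 191 is not a perfect cube.
  y = -2: RHS = -193 is not a perfect cube.
  y = 3: RHS = 647 is not a perfect cube.
  y = -3: RHS = -649 is not a perfect cube.
Continuing the search up to |y| = 40 finds no further solutions beyond those listed.
Collected solutions: (-1, 0).

Solutions (with |y| ≤ 40): (-1, 0).


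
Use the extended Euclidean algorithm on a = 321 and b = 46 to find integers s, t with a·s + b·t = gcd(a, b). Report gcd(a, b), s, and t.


Euclidean algorithm on (321, 46) — divide until remainder is 0:
  321 = 6 · 46 + 45
  46 = 1 · 45 + 1
  45 = 45 · 1 + 0
gcd(321, 46) = 1.
Track Bezout coefficients alongside the remainders: start with r₀ = 321 = a·1 + b·0 (s = 1, t = 0) and r₁ = 46 = a·0 + b·1 (s = 0, t = 1); each new remainder r_{k+1} = r_{k-1} − q_k·r_k inherits s_{k+1} = s_{k-1} − q_k·s_k, t_{k+1} = t_{k-1} − q_k·t_k, so r_k = a·s_k + b·t_k at every step:
  q = 6: r = 45, s = 1 − 6·0 = 1, t = 0 − 6·1 = -6  (check: 321·1 + 46·(-6) = 45)
  q = 1: r = 1, s = 0 − 1·1 = -1, t = 1 − 1·(-6) = 7  (check: 321·(-1) + 46·7 = 1)
The row with r = 1 (the gcd) gives the Bezout coefficients s = -1, t = 7.
Result: 321 · (-1) + 46 · (7) = 1.

gcd(321, 46) = 1; s = -1, t = 7 (check: 321·(-1) + 46·7 = 1).


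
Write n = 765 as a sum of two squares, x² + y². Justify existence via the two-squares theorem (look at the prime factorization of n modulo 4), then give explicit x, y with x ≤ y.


Step 1: Factor n = 765 = 3^2 · 5 · 17.
Step 2: Check the mod-4 condition on each prime factor: 3 ≡ 3 (mod 4), exponent 2 (must be even); 5 ≡ 1 (mod 4), exponent 1; 17 ≡ 1 (mod 4), exponent 1.
All primes ≡ 3 (mod 4) appear to even exponent (or don't appear), so by the two-squares theorem n IS expressible as a sum of two squares.
Step 3: Build a representation. Group n = k² · m with k = 3 and m = 5 · 17 = 85 (a product of primes ≡ 1 (mod 4)); a representation of m scales to one of n via (k·x)² + (k·y)² = k²(x² + y²). Each prime p ≡ 1 (mod 4) is itself a sum of two squares; find a² by testing p − a² for a perfect square:
  5: 5 − 1² = 4 = 2² ⇒ 5 = 1² + 2².
  17: 17 − 1² = 16 = 4² ⇒ 17 = 1² + 4².
  Combine using the Brahmagupta–Fibonacci identity (a² + b²)(c² + d²) = (ac − bd)² + (ad + bc)² = (ac + bd)² + (ad − bc)²:
  5 · 17 = 85: from (1² + 2²)(1² + 4²), take (1·1 − 2·4, 1·4 + 2·1) = (1 − 8, 4 + 2) = (-7, 6); dropping signs (only squares matter) gives (7, 6); check 7² + 6² = 49 + 36 = 85 ✓.
  Scale by k = 3: (3·7, 3·6) = (21, 18).
Step 4: Order so x ≤ y and verify: 18² + 21² = 324 + 441 = 765 = n. ✓

n = 765 = 18² + 21² (one valid representation with x ≤ y).


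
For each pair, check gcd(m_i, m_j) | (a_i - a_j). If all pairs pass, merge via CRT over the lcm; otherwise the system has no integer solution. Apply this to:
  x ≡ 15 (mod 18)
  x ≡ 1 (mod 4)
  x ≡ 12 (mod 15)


Moduli 18, 4, 15 are not pairwise coprime, so CRT works modulo lcm(m_i) when all pairwise compatibility conditions hold.
Pairwise compatibility: gcd(m_i, m_j) must divide a_i - a_j for every pair.
Merge one congruence at a time:
  Start: x ≡ 15 (mod 18).
  Combine with x ≡ 1 (mod 4): gcd(18, 4) = 2; 1 - 15 = -14, which IS divisible by 2, so compatible.
    Write x = 15 + 18·t and substitute into x ≡ 1 (mod 4): 18·t ≡ 1 − 15 = -14 (mod 4).
    Divide the congruence (and modulus) by g = 2: 9·t ≡ -7 (mod 2).
    Reduce coefficients mod 2: 1·t ≡ 1 (mod 2).
    So t ≡ 1 (mod 2).
    Then x = 15 + 18·1 = 33, valid modulo lcm(18, 4) = 36: x ≡ 33 (mod 36).
  Combine with x ≡ 12 (mod 15): gcd(36, 15) = 3; 12 - 33 = -21, which IS divisible by 3, so compatible.
    Write x = 33 + 36·t and substitute into x ≡ 12 (mod 15): 36·t ≡ 12 − 33 = -21 (mod 15).
    Divide the congruence (and modulus) by g = 3: 12·t ≡ -7 (mod 5).
    Reduce coefficients mod 5: 2·t ≡ 3 (mod 5).
    The inverse of 2 mod 5 is 3 (since 2·3 = 6 = 1·5 + 1), so t ≡ 3·3 = 9 ≡ 4 (mod 5).
    Then x = 33 + 36·4 = 177, valid modulo lcm(36, 15) = 180: x ≡ 177 (mod 180).
Verify: 177 mod 18 = 15, 177 mod 4 = 1, 177 mod 15 = 12.

x ≡ 177 (mod 180).


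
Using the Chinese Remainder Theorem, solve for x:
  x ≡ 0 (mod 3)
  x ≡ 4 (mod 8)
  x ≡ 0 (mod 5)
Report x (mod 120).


Moduli 3, 8, 5 are pairwise coprime; by CRT there is a unique solution modulo M = 3 · 8 · 5 = 120.
Solve pairwise, accumulating the modulus:
  Start with x ≡ 0 (mod 3).
  Combine with x ≡ 4 (mod 8): since gcd(3, 8) = 1, we get a unique residue mod 24.
    Write x = 0 + 3·t and substitute into x ≡ 4 (mod 8): 3·t ≡ 4 − 0 = 4 (mod 8).
    The inverse of 3 mod 8 is 3 (since 3·3 = 9 = 1·8 + 1), so t ≡ 3·4 = 12 ≡ 4 (mod 8).
    Then x = 0 + 3·4 = 12, valid modulo lcm(3, 8) = 24: x ≡ 12 (mod 24).
  Combine with x ≡ 0 (mod 5): since gcd(24, 5) = 1, we get a unique residue mod 120.
    Write x = 12 + 24·t and substitute into x ≡ 0 (mod 5): 24·t ≡ 0 − 12 = -12 (mod 5).
    Reduce coefficients mod 5: 4·t ≡ 3 (mod 5).
    The inverse of 4 mod 5 is 4 (since 4·4 = 16 = 3·5 + 1), so t ≡ 4·3 = 12 ≡ 2 (mod 5).
    Then x = 12 + 24·2 = 60, valid modulo lcm(24, 5) = 120: x ≡ 60 (mod 120).
Verify: 60 mod 3 = 0 ✓, 60 mod 8 = 4 ✓, 60 mod 5 = 0 ✓.

x ≡ 60 (mod 120).


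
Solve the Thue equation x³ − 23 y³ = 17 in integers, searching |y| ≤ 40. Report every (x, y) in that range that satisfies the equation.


The equation is x³ - 23y³ = 17. For fixed y, x³ = 23·y³ + 17, so a solution requires the RHS to be a perfect cube.
Strategy: iterate y from -40 to 40, compute RHS = 23·y³ + 17, and check whether it is a (positive or negative) perfect cube.
Check small values of y:
  y = 0: RHS = 17 is not a perfect cube.
  y = 1: RHS = 40 is not a perfect cube.
  y = -1: RHS = -6 is not a perfect cube.
  y = 2: RHS = 201 is not a perfect cube.
  y = -2: RHS = -167 is not a perfect cube.
  y = 3: RHS = 638 is not a perfect cube.
  y = -3: RHS = -604 is not a perfect cube.
Continuing the search up to |y| = 40 finds no solutions either.
No (x, y) in the scanned range satisfies the equation.

No integer solutions with |y| ≤ 40.


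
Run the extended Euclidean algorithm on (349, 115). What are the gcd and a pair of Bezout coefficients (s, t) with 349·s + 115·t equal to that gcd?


Euclidean algorithm on (349, 115) — divide until remainder is 0:
  349 = 3 · 115 + 4
  115 = 28 · 4 + 3
  4 = 1 · 3 + 1
  3 = 3 · 1 + 0
gcd(349, 115) = 1.
Track Bezout coefficients alongside the remainders: start with r₀ = 349 = a·1 + b·0 (s = 1, t = 0) and r₁ = 115 = a·0 + b·1 (s = 0, t = 1); each new remainder r_{k+1} = r_{k-1} − q_k·r_k inherits s_{k+1} = s_{k-1} − q_k·s_k, t_{k+1} = t_{k-1} − q_k·t_k, so r_k = a·s_k + b·t_k at every step:
  q = 3: r = 4, s = 1 − 3·0 = 1, t = 0 − 3·1 = -3  (check: 349·1 + 115·(-3) = 4)
  q = 28: r = 3, s = 0 − 28·1 = -28, t = 1 − 28·(-3) = 85  (check: 349·(-28) + 115·85 = 3)
  q = 1: r = 1, s = 1 − 1·(-28) = 29, t = -3 − 1·85 = -88  (check: 349·29 + 115·(-88) = 1)
The row with r = 1 (the gcd) gives the Bezout coefficients s = 29, t = -88.
Result: 349 · (29) + 115 · (-88) = 1.

gcd(349, 115) = 1; s = 29, t = -88 (check: 349·29 + 115·(-88) = 1).


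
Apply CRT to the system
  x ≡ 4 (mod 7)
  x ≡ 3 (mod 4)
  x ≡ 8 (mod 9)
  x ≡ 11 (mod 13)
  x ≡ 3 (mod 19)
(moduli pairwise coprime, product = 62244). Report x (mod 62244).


Product of moduli M = 7 · 4 · 9 · 13 · 19 = 62244.
Merge one congruence at a time:
  Start: x ≡ 4 (mod 7).
  Combine with x ≡ 3 (mod 4); new modulus lcm = 28.
    Write x = 4 + 7·t and substitute into x ≡ 3 (mod 4): 7·t ≡ 3 − 4 = -1 (mod 4).
    Reduce coefficients mod 4: 3·t ≡ 3 (mod 4).
    The inverse of 3 mod 4 is 3 (since 3·3 = 9 = 2·4 + 1), so t ≡ 3·3 = 9 ≡ 1 (mod 4).
    Then x = 4 + 7·1 = 11, valid modulo lcm(7, 4) = 28: x ≡ 11 (mod 28).
  Combine with x ≡ 8 (mod 9); new modulus lcm = 252.
    Write x = 11 + 28·t and substitute into x ≡ 8 (mod 9): 28·t ≡ 8 − 11 = -3 (mod 9).
    Reduce coefficients mod 9: 1·t ≡ 6 (mod 9).
    So t ≡ 6 (mod 9).
    Then x = 11 + 28·6 = 179, valid modulo lcm(28, 9) = 252: x ≡ 179 (mod 252).
  Combine with x ≡ 11 (mod 13); new modulus lcm = 3276.
    Write x = 179 + 252·t and substitute into x ≡ 11 (mod 13): 252·t ≡ 11 − 179 = -168 (mod 13).
    Reduce coefficients mod 13: 5·t ≡ 1 (mod 13).
    The inverse of 5 mod 13 is 8 (since 5·8 = 40 = 3·13 + 1), so t ≡ 8·1 = 8 ≡ 8 (mod 13).
    Then x = 179 + 252·8 = 2195, valid modulo lcm(252, 13) = 3276: x ≡ 2195 (mod 3276).
  Combine with x ≡ 3 (mod 19); new modulus lcm = 62244.
    Write x = 2195 + 3276·t and substitute into x ≡ 3 (mod 19): 3276·t ≡ 3 − 2195 = -2192 (mod 19).
    Reduce coefficients mod 19: 8·t ≡ 12 (mod 19).
    The inverse of 8 mod 19 is 12 (since 8·12 = 96 = 5·19 + 1), so t ≡ 12·12 = 144 ≡ 11 (mod 19).
    Then x = 2195 + 3276·11 = 38231, valid modulo lcm(3276, 19) = 62244: x ≡ 38231 (mod 62244).
Verify against each original: 38231 mod 7 = 4, 38231 mod 4 = 3, 38231 mod 9 = 8, 38231 mod 13 = 11, 38231 mod 19 = 3.

x ≡ 38231 (mod 62244).
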